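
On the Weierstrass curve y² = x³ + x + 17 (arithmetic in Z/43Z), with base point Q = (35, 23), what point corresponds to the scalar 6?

Double-and-add on 6 = (110)₂. Start with Q = (35, 23) for the leading 1-bit.
double: tangent at (35, 23): λ = (3·35² + 1)/(2·23) ≡ 21/3. 3⁻¹ ≡ 29 (mod 43), so λ ≡ 21·29 ≡ 7.
  x = λ² - 35 - 35 = 49 - 70 ≡ 22; y = λ·(35 - 22) - 23 ≡ 25. → (22, 25)
add Q: (22, 25) + (35, 23). λ = (23 - 25)/(35 - 22) ≡ 41/13 mod 43. 13⁻¹ ≡ 10 (mod 43), so λ ≡ 23.
  x = λ² - 22 - 35 = 529 - 57 ≡ 42; y = λ·(22 - 42) - 25 ≡ 31. → (42, 31)
double: tangent at (42, 31): λ = (3·42² + 1)/(2·31) ≡ 4/19. 19⁻¹ ≡ 34 (mod 43) since 19·34 = 646 ≡ 1, so λ ≡ 4·34 ≡ 7.
  x = λ² - 42 - 42 = 49 - 84 ≡ 8; y = λ·(42 - 8) - 31 ≡ 35. → (8, 35)

(8, 35)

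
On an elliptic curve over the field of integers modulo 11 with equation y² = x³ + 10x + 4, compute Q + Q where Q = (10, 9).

(5, 5)

tangent at (10, 9): λ = (3·10² + 10)/(2·9) ≡ 2/7. 7⁻¹ ≡ 8 (mod 11), so λ ≡ 2·8 ≡ 5.
  x = λ² - 10 - 10 = 25 - 20 ≡ 5; y = λ·(10 - 5) - 9 ≡ 5. → (5, 5)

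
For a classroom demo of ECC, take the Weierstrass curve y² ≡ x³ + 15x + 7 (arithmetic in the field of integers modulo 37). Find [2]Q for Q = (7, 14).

tangent at (7, 14): λ = (3·7² + 15)/(2·14) ≡ 14/28. 28⁻¹ ≡ 4 (mod 37) since 28·4 = 112 ≡ 1, so λ ≡ 14·4 ≡ 19.
  x = λ² - 7 - 7 = 361 - 14 ≡ 14; y = λ·(7 - 14) - 14 ≡ 1. → (14, 1)

(14, 1)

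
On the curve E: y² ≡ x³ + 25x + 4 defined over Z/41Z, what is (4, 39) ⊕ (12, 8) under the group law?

(4, 39) + (12, 8). λ = (8 - 39)/(12 - 4) ≡ 10/8 mod 41. 8⁻¹ ≡ 36 (mod 41) since 8·36 = 288 ≡ 1, so λ ≡ 32.
  x = λ² - 4 - 12 = 1024 - 16 ≡ 24; y = λ·(4 - 24) - 39 ≡ 18. → (24, 18)

(24, 18)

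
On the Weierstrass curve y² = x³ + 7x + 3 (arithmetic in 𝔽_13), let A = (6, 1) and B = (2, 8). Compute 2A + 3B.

First 2A:
Repeated addition: build up to 2A.
2A: tangent at (6, 1): λ = (3·6² + 7)/(2·1) ≡ 11/2. 2⁻¹ ≡ 7 (mod 13) since 2·7 = 14 ≡ 1, so λ ≡ 11·7 ≡ 12.
  x = λ² - 6 - 6 = 144 - 12 ≡ 2; y = λ·(6 - 2) - 1 ≡ 8. → (2, 8)
2A = (2, 8).
Next 3B:
Repeated addition: build up to 3B.
2B: tangent at (2, 8): λ = (3·2² + 7)/(2·8) ≡ 6/3. 3⁻¹ ≡ 9 (mod 13) since 3·9 = 27 ≡ 1, so λ ≡ 6·9 ≡ 2.
  x = λ² - 2 - 2 = 4 - 4 ≡ 0; y = λ·(2 - 0) - 8 ≡ 9. → (0, 9)
3B: (0, 9) + (2, 8). λ = (8 - 9)/(2 - 0) ≡ 12/2 mod 13. 2⁻¹ ≡ 7 (mod 13) since 2·7 = 14 ≡ 1, so λ ≡ 6.
  x = λ² - 0 - 2 = 36 - 2 ≡ 8; y = λ·(0 - 8) - 9 ≡ 8. → (8, 8)
3B = (8, 8).
Finally 2A + 3B:
(2, 8) + (8, 8). λ = (8 - 8)/(8 - 2) ≡ 0/6 mod 13. 6⁻¹ ≡ 11 (mod 13), so λ ≡ 0.
  x = λ² - 2 - 8 = 0 - 10 ≡ 3; y = λ·(2 - 3) - 8 ≡ 5. → (3, 5)

(3, 5)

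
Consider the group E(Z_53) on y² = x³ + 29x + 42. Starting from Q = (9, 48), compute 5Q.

Double-and-add on 5 = (101)₂. Start with Q = (9, 48) for the leading 1-bit.
double: tangent at (9, 48): λ = (3·9² + 29)/(2·48) ≡ 7/43. 43⁻¹ ≡ 37 (mod 53) since 43·37 = 1591 ≡ 1, so λ ≡ 7·37 ≡ 47.
  x = λ² - 9 - 9 = 2209 - 18 ≡ 18; y = λ·(9 - 18) - 48 ≡ 6. → (18, 6)
double: tangent at (18, 6): λ = (3·18² + 29)/(2·6) ≡ 47/12. 12⁻¹ ≡ 31 (mod 53), so λ ≡ 47·31 ≡ 26.
  x = λ² - 18 - 18 = 676 - 36 ≡ 4; y = λ·(18 - 4) - 6 ≡ 40. → (4, 40)
add Q: (4, 40) + (9, 48). λ = (48 - 40)/(9 - 4) ≡ 8/5 mod 53. 5⁻¹ ≡ 32 (mod 53), so λ ≡ 44.
  x = λ² - 4 - 9 = 1936 - 13 ≡ 15; y = λ·(4 - 15) - 40 ≡ 6. → (15, 6)

(15, 6)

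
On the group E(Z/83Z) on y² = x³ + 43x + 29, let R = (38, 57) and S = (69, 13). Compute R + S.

(44, 72)

(38, 57) + (69, 13). λ = (13 - 57)/(69 - 38) ≡ 39/31 mod 83. 31⁻¹ ≡ 75 (mod 83), so λ ≡ 20.
  x = λ² - 38 - 69 = 400 - 107 ≡ 44; y = λ·(38 - 44) - 57 ≡ 72. → (44, 72)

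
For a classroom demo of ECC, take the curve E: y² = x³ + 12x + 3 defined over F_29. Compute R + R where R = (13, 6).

tangent at (13, 6): λ = (3·13² + 12)/(2·6) ≡ 26/12. 12⁻¹ ≡ 17 (mod 29) since 12·17 = 204 ≡ 1, so λ ≡ 26·17 ≡ 7.
  x = λ² - 13 - 13 = 49 - 26 ≡ 23; y = λ·(13 - 23) - 6 ≡ 11. → (23, 11)

(23, 11)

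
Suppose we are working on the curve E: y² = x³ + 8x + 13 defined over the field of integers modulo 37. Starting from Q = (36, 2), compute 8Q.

Double-and-add on 8 = (1000)₂. Start with Q = (36, 2) for the leading 1-bit.
double: tangent at (36, 2): λ = (3·36² + 8)/(2·2) ≡ 11/4. 4⁻¹ ≡ 28 (mod 37) since 4·28 = 112 ≡ 1, so λ ≡ 11·28 ≡ 12.
  x = λ² - 36 - 36 = 144 - 72 ≡ 35; y = λ·(36 - 35) - 2 ≡ 10. → (35, 10)
double: tangent at (35, 10): λ = (3·35² + 8)/(2·10) ≡ 20/20. 20⁻¹ ≡ 13 (mod 37), so λ ≡ 20·13 ≡ 1.
  x = λ² - 35 - 35 = 1 - 70 ≡ 5; y = λ·(35 - 5) - 10 ≡ 20. → (5, 20)
double: tangent at (5, 20): λ = (3·5² + 8)/(2·20) ≡ 9/3. 3⁻¹ ≡ 25 (mod 37), so λ ≡ 9·25 ≡ 3.
  x = λ² - 5 - 5 = 9 - 10 ≡ 36; y = λ·(5 - 36) - 20 ≡ 35. → (36, 35)

(36, 35)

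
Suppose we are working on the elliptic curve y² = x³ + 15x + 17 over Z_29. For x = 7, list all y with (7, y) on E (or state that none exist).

1, 28

x³ + 15x + 17 = 465 ≡ 1 (mod 29).
Square roots of 1 mod 29: 1 and 28 (since 1² = 1 ≡ 1).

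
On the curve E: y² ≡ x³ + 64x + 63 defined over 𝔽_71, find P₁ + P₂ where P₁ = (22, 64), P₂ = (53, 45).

(22, 64) + (53, 45). λ = (45 - 64)/(53 - 22) ≡ 52/31 mod 71. 31⁻¹ ≡ 55 (mod 71), so λ ≡ 20.
  x = λ² - 22 - 53 = 400 - 75 ≡ 41; y = λ·(22 - 41) - 64 ≡ 53. → (41, 53)

(41, 53)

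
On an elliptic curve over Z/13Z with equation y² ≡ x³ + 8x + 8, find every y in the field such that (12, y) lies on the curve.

x³ + 8x + 8 = 1832 ≡ 12 (mod 13).
Square roots of 12 mod 13: 5 and 8 (since 5² = 25 ≡ 12).

5, 8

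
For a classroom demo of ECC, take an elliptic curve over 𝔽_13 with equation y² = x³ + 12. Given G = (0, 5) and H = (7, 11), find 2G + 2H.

(0, 5)

First 2G:
Repeated addition: build up to 2G.
2G: tangent at (0, 5): λ = (3·0² + 0)/(2·5) ≡ 0/10. 10⁻¹ ≡ 4 (mod 13) since 10·4 = 40 ≡ 1, so λ ≡ 0·4 ≡ 0.
  x = λ² - 0 - 0 = 0 - 0 ≡ 0; y = λ·(0 - 0) - 5 ≡ 8. → (0, 8)
2G = (0, 8).
Next 2H:
Repeated addition: build up to 2H.
2H: tangent at (7, 11): λ = (3·7² + 0)/(2·11) ≡ 4/9. 9⁻¹ ≡ 3 (mod 13) since 9·3 = 27 ≡ 1, so λ ≡ 4·3 ≡ 12.
  x = λ² - 7 - 7 = 144 - 14 ≡ 0; y = λ·(7 - 0) - 11 ≡ 8. → (0, 8)
2H = (0, 8).
Finally 2G + 2H:
tangent at (0, 8): λ = (3·0² + 0)/(2·8) ≡ 0/3. 3⁻¹ ≡ 9 (mod 13), so λ ≡ 0·9 ≡ 0.
  x = λ² - 0 - 0 = 0 - 0 ≡ 0; y = λ·(0 - 0) - 8 ≡ 5. → (0, 5)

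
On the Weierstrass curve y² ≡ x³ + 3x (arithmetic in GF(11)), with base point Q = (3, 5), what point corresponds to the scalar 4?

Repeated addition: build up to 4Q.
2Q: tangent at (3, 5): λ = (3·3² + 3)/(2·5) ≡ 8/10. 10⁻¹ ≡ 10 (mod 11), so λ ≡ 8·10 ≡ 3.
  x = λ² - 3 - 3 = 9 - 6 ≡ 3; y = λ·(3 - 3) - 5 ≡ 6. → (3, 6)
3Q: (3, 6) + (3, 5): same x and y₁ ≡ -y₂, so the sum is 𝒪.
4Q: 𝒪 + (3, 5) = (3, 5) (identity).

(3, 5)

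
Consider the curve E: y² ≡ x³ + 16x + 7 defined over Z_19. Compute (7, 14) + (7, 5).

O

The two points share x = 7 and their y-coordinates satisfy 14 + 5 ≡ 0 (mod 19), so they are inverses. Their sum is the point at infinity.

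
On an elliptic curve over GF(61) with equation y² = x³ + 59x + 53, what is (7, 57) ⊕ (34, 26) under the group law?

(25, 45)

(7, 57) + (34, 26). λ = (26 - 57)/(34 - 7) ≡ 30/27 mod 61. 27⁻¹ ≡ 52 (mod 61), so λ ≡ 35.
  x = λ² - 7 - 34 = 1225 - 41 ≡ 25; y = λ·(7 - 25) - 57 ≡ 45. → (25, 45)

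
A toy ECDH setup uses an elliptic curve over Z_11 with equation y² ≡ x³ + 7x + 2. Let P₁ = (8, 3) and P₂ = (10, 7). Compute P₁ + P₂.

(8, 3) + (10, 7). λ = (7 - 3)/(10 - 8) ≡ 4/2 mod 11. 2⁻¹ ≡ 6 (mod 11) since 2·6 = 12 ≡ 1, so λ ≡ 2.
  x = λ² - 8 - 10 = 4 - 18 ≡ 8; y = λ·(8 - 8) - 3 ≡ 8. → (8, 8)

(8, 8)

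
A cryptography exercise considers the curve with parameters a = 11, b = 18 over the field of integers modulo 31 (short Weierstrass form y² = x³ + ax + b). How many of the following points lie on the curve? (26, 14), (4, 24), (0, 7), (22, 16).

1

(26, 14): 14² ≡ 10, rhs ≡ 24 → off.
(4, 24): 24² ≡ 18, rhs ≡ 2 → off.
(0, 7): 7² ≡ 18, rhs ≡ 18 → on.
(22, 16): 16² ≡ 8, rhs ≡ 27 → off.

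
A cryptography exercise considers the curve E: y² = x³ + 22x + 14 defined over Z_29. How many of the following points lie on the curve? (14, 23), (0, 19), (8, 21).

1

(14, 23): 23² ≡ 7, rhs ≡ 21 → off.
(0, 19): 19² ≡ 13, rhs ≡ 14 → off.
(8, 21): 21² ≡ 6, rhs ≡ 6 → on.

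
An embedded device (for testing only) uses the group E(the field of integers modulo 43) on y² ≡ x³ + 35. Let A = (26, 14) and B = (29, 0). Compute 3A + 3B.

(29, 0)

First 3A:
Repeated addition: build up to 3A.
2A: tangent at (26, 14): λ = (3·26² + 0)/(2·14) ≡ 7/28. 28⁻¹ ≡ 20 (mod 43) since 28·20 = 560 ≡ 1, so λ ≡ 7·20 ≡ 11.
  x = λ² - 26 - 26 = 121 - 52 ≡ 26; y = λ·(26 - 26) - 14 ≡ 29. → (26, 29)
3A: (26, 29) + (26, 14): same x and y₁ ≡ -y₂, so the sum is O.
3A = O.
Next 3B:
Repeated addition: build up to 3B.
2B: (29, 0) + (29, 0): same x and y₁ ≡ -y₂, so the sum is O.
3B: O + (29, 0) = (29, 0) (identity).
3B = (29, 0).
Finally 3A + 3B:
O + (29, 0) = (29, 0) (identity).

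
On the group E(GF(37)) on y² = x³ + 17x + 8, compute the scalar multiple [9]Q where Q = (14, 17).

Double-and-add on 9 = (1001)₂. Start with Q = (14, 17) for the leading 1-bit.
double: tangent at (14, 17): λ = (3·14² + 17)/(2·17) ≡ 13/34. 34⁻¹ ≡ 12 (mod 37), so λ ≡ 13·12 ≡ 8.
  x = λ² - 14 - 14 = 64 - 28 ≡ 36; y = λ·(14 - 36) - 17 ≡ 29. → (36, 29)
double: tangent at (36, 29): λ = (3·36² + 17)/(2·29) ≡ 20/21. 21⁻¹ ≡ 30 (mod 37) since 21·30 = 630 ≡ 1, so λ ≡ 20·30 ≡ 8.
  x = λ² - 36 - 36 = 64 - 72 ≡ 29; y = λ·(36 - 29) - 29 ≡ 27. → (29, 27)
double: tangent at (29, 27): λ = (3·29² + 17)/(2·27) ≡ 24/17. 17⁻¹ ≡ 24 (mod 37) since 17·24 = 408 ≡ 1, so λ ≡ 24·24 ≡ 21.
  x = λ² - 29 - 29 = 441 - 58 ≡ 13; y = λ·(29 - 13) - 27 ≡ 13. → (13, 13)
add Q: (13, 13) + (14, 17). λ = (17 - 13)/(14 - 13) ≡ 4/1 mod 37. 1⁻¹ ≡ 1 (mod 37), so λ ≡ 4.
  x = λ² - 13 - 14 = 16 - 27 ≡ 26; y = λ·(13 - 26) - 13 ≡ 9. → (26, 9)

(26, 9)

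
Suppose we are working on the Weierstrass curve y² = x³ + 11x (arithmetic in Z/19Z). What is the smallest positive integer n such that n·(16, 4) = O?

2P: tangent at (16, 4): λ = (3·16² + 11)/(2·4) ≡ 0/8. 8⁻¹ ≡ 12 (mod 19) since 8·12 = 96 ≡ 1, so λ ≡ 0·12 ≡ 0.
  x = λ² - 16 - 16 = 0 - 32 ≡ 6; y = λ·(16 - 6) - 4 ≡ 15. → (6, 15)
3P: (6, 15) + (16, 4). λ = (4 - 15)/(16 - 6) ≡ 8/10 mod 19. 10⁻¹ ≡ 2 (mod 19) since 10·2 = 20 ≡ 1, so λ ≡ 16.
  x = λ² - 6 - 16 = 256 - 22 ≡ 6; y = λ·(6 - 6) - 15 ≡ 4. → (6, 4)
4P: (6, 4) + (16, 4). λ = (4 - 4)/(16 - 6) ≡ 0/10 mod 19. 10⁻¹ ≡ 2 (mod 19), so λ ≡ 0.
  x = λ² - 6 - 16 = 0 - 22 ≡ 16; y = λ·(6 - 16) - 4 ≡ 15. → (16, 15)
5P: (16, 15) + (16, 4): same x and y₁ ≡ -y₂, so the sum is O.
5P = O, so the order is 5.

5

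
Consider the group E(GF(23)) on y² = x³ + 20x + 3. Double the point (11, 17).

tangent at (11, 17): λ = (3·11² + 20)/(2·17) ≡ 15/11. 11⁻¹ ≡ 21 (mod 23) since 11·21 = 231 ≡ 1, so λ ≡ 15·21 ≡ 16.
  x = λ² - 11 - 11 = 256 - 22 ≡ 4; y = λ·(11 - 4) - 17 ≡ 3. → (4, 3)

(4, 3)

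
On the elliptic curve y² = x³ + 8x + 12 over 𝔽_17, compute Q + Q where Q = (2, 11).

(12, 0)

tangent at (2, 11): λ = (3·2² + 8)/(2·11) ≡ 3/5. 5⁻¹ ≡ 7 (mod 17), so λ ≡ 3·7 ≡ 4.
  x = λ² - 2 - 2 = 16 - 4 ≡ 12; y = λ·(2 - 12) - 11 ≡ 0. → (12, 0)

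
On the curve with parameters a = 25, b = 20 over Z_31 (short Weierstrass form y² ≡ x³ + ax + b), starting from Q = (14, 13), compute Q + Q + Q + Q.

(2, 27)

Double-and-add on 4 = (100)₂. Start with Q = (14, 13) for the leading 1-bit.
double: tangent at (14, 13): λ = (3·14² + 25)/(2·13) ≡ 24/26. 26⁻¹ ≡ 6 (mod 31) since 26·6 = 156 ≡ 1, so λ ≡ 24·6 ≡ 20.
  x = λ² - 14 - 14 = 400 - 28 ≡ 0; y = λ·(14 - 0) - 13 ≡ 19. → (0, 19)
double: tangent at (0, 19): λ = (3·0² + 25)/(2·19) ≡ 25/7. 7⁻¹ ≡ 9 (mod 31) since 7·9 = 63 ≡ 1, so λ ≡ 25·9 ≡ 8.
  x = λ² - 0 - 0 = 64 - 0 ≡ 2; y = λ·(0 - 2) - 19 ≡ 27. → (2, 27)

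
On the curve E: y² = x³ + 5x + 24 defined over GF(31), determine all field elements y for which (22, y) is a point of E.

5, 26

x³ + 5x + 24 = 10782 ≡ 25 (mod 31).
Square roots of 25 mod 31: 5 and 26 (since 5² = 25 ≡ 25).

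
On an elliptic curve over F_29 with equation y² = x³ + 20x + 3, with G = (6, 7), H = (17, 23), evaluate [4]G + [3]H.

First 4G:
Repeated addition: build up to 4G.
2G: tangent at (6, 7): λ = (3·6² + 20)/(2·7) ≡ 12/14. 14⁻¹ ≡ 27 (mod 29) since 14·27 = 378 ≡ 1, so λ ≡ 12·27 ≡ 5.
  x = λ² - 6 - 6 = 25 - 12 ≡ 13; y = λ·(6 - 13) - 7 ≡ 16. → (13, 16)
3G: (13, 16) + (6, 7). λ = (7 - 16)/(6 - 13) ≡ 20/22 mod 29. 22⁻¹ ≡ 4 (mod 29), so λ ≡ 22.
  x = λ² - 13 - 6 = 484 - 19 ≡ 1; y = λ·(13 - 1) - 16 ≡ 16. → (1, 16)
4G: (1, 16) + (6, 7). λ = (7 - 16)/(6 - 1) ≡ 20/5 mod 29. 5⁻¹ ≡ 6 (mod 29) since 5·6 = 30 ≡ 1, so λ ≡ 4.
  x = λ² - 1 - 6 = 16 - 7 ≡ 9; y = λ·(1 - 9) - 16 ≡ 10. → (9, 10)
4G = (9, 10).
Next 3H:
Repeated addition: build up to 3H.
2H: tangent at (17, 23): λ = (3·17² + 20)/(2·23) ≡ 17/17. 17⁻¹ ≡ 12 (mod 29) since 17·12 = 204 ≡ 1, so λ ≡ 17·12 ≡ 1.
  x = λ² - 17 - 17 = 1 - 34 ≡ 25; y = λ·(17 - 25) - 23 ≡ 27. → (25, 27)
3H: (25, 27) + (17, 23). λ = (23 - 27)/(17 - 25) ≡ 25/21 mod 29. 21⁻¹ ≡ 18 (mod 29) since 21·18 = 378 ≡ 1, so λ ≡ 15.
  x = λ² - 25 - 17 = 225 - 42 ≡ 9; y = λ·(25 - 9) - 27 ≡ 10. → (9, 10)
3H = (9, 10).
Finally 4G + 3H:
tangent at (9, 10): λ = (3·9² + 20)/(2·10) ≡ 2/20. 20⁻¹ ≡ 16 (mod 29) since 20·16 = 320 ≡ 1, so λ ≡ 2·16 ≡ 3.
  x = λ² - 9 - 9 = 9 - 18 ≡ 20; y = λ·(9 - 20) - 10 ≡ 15. → (20, 15)

(20, 15)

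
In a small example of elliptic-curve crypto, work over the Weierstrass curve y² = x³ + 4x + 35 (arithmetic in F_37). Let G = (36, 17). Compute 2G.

tangent at (36, 17): λ = (3·36² + 4)/(2·17) ≡ 7/34. 34⁻¹ ≡ 12 (mod 37) since 34·12 = 408 ≡ 1, so λ ≡ 7·12 ≡ 10.
  x = λ² - 36 - 36 = 100 - 72 ≡ 28; y = λ·(36 - 28) - 17 ≡ 26. → (28, 26)

(28, 26)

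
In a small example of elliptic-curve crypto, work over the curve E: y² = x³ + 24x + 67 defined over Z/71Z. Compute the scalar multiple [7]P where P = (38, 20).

Double-and-add on 7 = (111)₂. Start with P = (38, 20) for the leading 1-bit.
double: tangent at (38, 20): λ = (3·38² + 24)/(2·20) ≡ 25/40. 40⁻¹ ≡ 16 (mod 71), so λ ≡ 25·16 ≡ 45.
  x = λ² - 38 - 38 = 2025 - 76 ≡ 32; y = λ·(38 - 32) - 20 ≡ 37. → (32, 37)
add P: (32, 37) + (38, 20). λ = (20 - 37)/(38 - 32) ≡ 54/6 mod 71. 6⁻¹ ≡ 12 (mod 71), so λ ≡ 9.
  x = λ² - 32 - 38 = 81 - 70 ≡ 11; y = λ·(32 - 11) - 37 ≡ 10. → (11, 10)
double: tangent at (11, 10): λ = (3·11² + 24)/(2·10) ≡ 32/20. 20⁻¹ ≡ 32 (mod 71) since 20·32 = 640 ≡ 1, so λ ≡ 32·32 ≡ 30.
  x = λ² - 11 - 11 = 900 - 22 ≡ 26; y = λ·(11 - 26) - 10 ≡ 37. → (26, 37)
add P: (26, 37) + (38, 20). λ = (20 - 37)/(38 - 26) ≡ 54/12 mod 71. 12⁻¹ ≡ 6 (mod 71), so λ ≡ 40.
  x = λ² - 26 - 38 = 1600 - 64 ≡ 45; y = λ·(26 - 45) - 37 ≡ 55. → (45, 55)

(45, 55)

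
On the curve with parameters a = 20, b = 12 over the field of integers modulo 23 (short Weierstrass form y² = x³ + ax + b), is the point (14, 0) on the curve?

y² = 0² ≡ 0; x³ + 20x + 12 = 3036 ≡ 0 (mod 23). 0 = 0.

yes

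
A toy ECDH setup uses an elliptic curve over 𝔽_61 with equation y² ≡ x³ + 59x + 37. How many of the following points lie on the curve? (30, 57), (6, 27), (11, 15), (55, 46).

(30, 57): 57² ≡ 16, rhs ≡ 15 → off.
(6, 27): 27² ≡ 58, rhs ≡ 58 → on.
(11, 15): 15² ≡ 42, rhs ≡ 4 → off.
(55, 46): 46² ≡ 42, rhs ≡ 16 → off.

1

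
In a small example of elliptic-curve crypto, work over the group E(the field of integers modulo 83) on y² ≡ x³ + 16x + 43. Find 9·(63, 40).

(79, 74)

Write Q = (63, 40).
Repeated addition: build up to 9Q.
2Q: tangent at (63, 40): λ = (3·63² + 16)/(2·40) ≡ 54/80. 80⁻¹ ≡ 55 (mod 83), so λ ≡ 54·55 ≡ 65.
  x = λ² - 63 - 63 = 4225 - 126 ≡ 32; y = λ·(63 - 32) - 40 ≡ 66. → (32, 66)
3Q: (32, 66) + (63, 40). λ = (40 - 66)/(63 - 32) ≡ 57/31 mod 83. 31⁻¹ ≡ 75 (mod 83) since 31·75 = 2325 ≡ 1, so λ ≡ 42.
  x = λ² - 32 - 63 = 1764 - 95 ≡ 9; y = λ·(32 - 9) - 66 ≡ 70. → (9, 70)
4Q: (9, 70) + (63, 40). λ = (40 - 70)/(63 - 9) ≡ 53/54 mod 83. 54⁻¹ ≡ 20 (mod 83), so λ ≡ 64.
  x = λ² - 9 - 63 = 4096 - 72 ≡ 40; y = λ·(9 - 40) - 70 ≡ 21. → (40, 21)
5Q: (40, 21) + (63, 40). λ = (40 - 21)/(63 - 40) ≡ 19/23 mod 83. 23⁻¹ ≡ 65 (mod 83), so λ ≡ 73.
  x = λ² - 40 - 63 = 5329 - 103 ≡ 80; y = λ·(40 - 80) - 21 ≡ 47. → (80, 47)
6Q: (80, 47) + (63, 40). λ = (40 - 47)/(63 - 80) ≡ 76/66 mod 83. 66⁻¹ ≡ 39 (mod 83) since 66·39 = 2574 ≡ 1, so λ ≡ 59.
  x = λ² - 80 - 63 = 3481 - 143 ≡ 18; y = λ·(80 - 18) - 47 ≡ 42. → (18, 42)
7Q: (18, 42) + (63, 40). λ = (40 - 42)/(63 - 18) ≡ 81/45 mod 83. 45⁻¹ ≡ 24 (mod 83), so λ ≡ 35.
  x = λ² - 18 - 63 = 1225 - 81 ≡ 65; y = λ·(18 - 65) - 42 ≡ 56. → (65, 56)
8Q: (65, 56) + (63, 40). λ = (40 - 56)/(63 - 65) ≡ 67/81 mod 83. 81⁻¹ ≡ 41 (mod 83), so λ ≡ 8.
  x = λ² - 65 - 63 = 64 - 128 ≡ 19; y = λ·(65 - 19) - 56 ≡ 63. → (19, 63)
9Q: (19, 63) + (63, 40). λ = (40 - 63)/(63 - 19) ≡ 60/44 mod 83. 44⁻¹ ≡ 17 (mod 83), so λ ≡ 24.
  x = λ² - 19 - 63 = 576 - 82 ≡ 79; y = λ·(19 - 79) - 63 ≡ 74. → (79, 74)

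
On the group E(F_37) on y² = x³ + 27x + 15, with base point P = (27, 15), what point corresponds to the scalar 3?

Repeated addition: build up to 3P.
2P: tangent at (27, 15): λ = (3·27² + 27)/(2·15) ≡ 31/30. 30⁻¹ ≡ 21 (mod 37) since 30·21 = 630 ≡ 1, so λ ≡ 31·21 ≡ 22.
  x = λ² - 27 - 27 = 484 - 54 ≡ 23; y = λ·(27 - 23) - 15 ≡ 36. → (23, 36)
3P: (23, 36) + (27, 15). λ = (15 - 36)/(27 - 23) ≡ 16/4 mod 37. 4⁻¹ ≡ 28 (mod 37), so λ ≡ 4.
  x = λ² - 23 - 27 = 16 - 50 ≡ 3; y = λ·(23 - 3) - 36 ≡ 7. → (3, 7)

(3, 7)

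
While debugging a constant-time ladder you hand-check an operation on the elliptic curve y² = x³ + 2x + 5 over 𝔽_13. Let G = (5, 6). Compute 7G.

(5, 6)

Repeated addition: build up to 7G.
2G: tangent at (5, 6): λ = (3·5² + 2)/(2·6) ≡ 12/12. 12⁻¹ ≡ 12 (mod 13), so λ ≡ 12·12 ≡ 1.
  x = λ² - 5 - 5 = 1 - 10 ≡ 4; y = λ·(5 - 4) - 6 ≡ 8. → (4, 8)
3G: (4, 8) + (5, 6). λ = (6 - 8)/(5 - 4) ≡ 11/1 mod 13. 1⁻¹ ≡ 1 (mod 13), so λ ≡ 11.
  x = λ² - 4 - 5 = 121 - 9 ≡ 8; y = λ·(4 - 8) - 8 ≡ 0. → (8, 0)
4G: (8, 0) + (5, 6). λ = (6 - 0)/(5 - 8) ≡ 6/10 mod 13. 10⁻¹ ≡ 4 (mod 13), so λ ≡ 11.
  x = λ² - 8 - 5 = 121 - 13 ≡ 4; y = λ·(8 - 4) - 0 ≡ 5. → (4, 5)
5G: (4, 5) + (5, 6). λ = (6 - 5)/(5 - 4) ≡ 1/1 mod 13. 1⁻¹ ≡ 1 (mod 13) since 1·1 = 1 ≡ 1, so λ ≡ 1.
  x = λ² - 4 - 5 = 1 - 9 ≡ 5; y = λ·(4 - 5) - 5 ≡ 7. → (5, 7)
6G: (5, 7) + (5, 6): same x and y₁ ≡ -y₂, so the sum is ∞.
7G: ∞ + (5, 6) = (5, 6) (identity).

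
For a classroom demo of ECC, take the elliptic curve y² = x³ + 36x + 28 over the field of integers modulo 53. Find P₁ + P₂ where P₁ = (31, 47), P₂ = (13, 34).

(46, 4)

(31, 47) + (13, 34). λ = (34 - 47)/(13 - 31) ≡ 40/35 mod 53. 35⁻¹ ≡ 50 (mod 53) since 35·50 = 1750 ≡ 1, so λ ≡ 39.
  x = λ² - 31 - 13 = 1521 - 44 ≡ 46; y = λ·(31 - 46) - 47 ≡ 4. → (46, 4)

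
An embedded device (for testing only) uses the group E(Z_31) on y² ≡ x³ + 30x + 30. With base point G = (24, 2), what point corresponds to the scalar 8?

Repeated addition: build up to 8G.
2G: tangent at (24, 2): λ = (3·24² + 30)/(2·2) ≡ 22/4. 4⁻¹ ≡ 8 (mod 31) since 4·8 = 32 ≡ 1, so λ ≡ 22·8 ≡ 21.
  x = λ² - 24 - 24 = 441 - 48 ≡ 21; y = λ·(24 - 21) - 2 ≡ 30. → (21, 30)
3G: (21, 30) + (24, 2). λ = (2 - 30)/(24 - 21) ≡ 3/3 mod 31. 3⁻¹ ≡ 21 (mod 31) since 3·21 = 63 ≡ 1, so λ ≡ 1.
  x = λ² - 21 - 24 = 1 - 45 ≡ 18; y = λ·(21 - 18) - 30 ≡ 4. → (18, 4)
4G: (18, 4) + (24, 2). λ = (2 - 4)/(24 - 18) ≡ 29/6 mod 31. 6⁻¹ ≡ 26 (mod 31), so λ ≡ 10.
  x = λ² - 18 - 24 = 100 - 42 ≡ 27; y = λ·(18 - 27) - 4 ≡ 30. → (27, 30)
5G: (27, 30) + (24, 2). λ = (2 - 30)/(24 - 27) ≡ 3/28 mod 31. 28⁻¹ ≡ 10 (mod 31) since 28·10 = 280 ≡ 1, so λ ≡ 30.
  x = λ² - 27 - 24 = 900 - 51 ≡ 12; y = λ·(27 - 12) - 30 ≡ 17. → (12, 17)
6G: (12, 17) + (24, 2). λ = (2 - 17)/(24 - 12) ≡ 16/12 mod 31. 12⁻¹ ≡ 13 (mod 31) since 12·13 = 156 ≡ 1, so λ ≡ 22.
  x = λ² - 12 - 24 = 484 - 36 ≡ 14; y = λ·(12 - 14) - 17 ≡ 1. → (14, 1)
7G: (14, 1) + (24, 2). λ = (2 - 1)/(24 - 14) ≡ 1/10 mod 31. 10⁻¹ ≡ 28 (mod 31), so λ ≡ 28.
  x = λ² - 14 - 24 = 784 - 38 ≡ 2; y = λ·(14 - 2) - 1 ≡ 25. → (2, 25)
8G: (2, 25) + (24, 2). λ = (2 - 25)/(24 - 2) ≡ 8/22 mod 31. 22⁻¹ ≡ 24 (mod 31) since 22·24 = 528 ≡ 1, so λ ≡ 6.
  x = λ² - 2 - 24 = 36 - 26 ≡ 10; y = λ·(2 - 10) - 25 ≡ 20. → (10, 20)

(10, 20)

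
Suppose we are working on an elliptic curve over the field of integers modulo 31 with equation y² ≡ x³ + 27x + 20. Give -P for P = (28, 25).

(28, 6)

-(28, 25) = (28, -25 mod 31) = (28, 6).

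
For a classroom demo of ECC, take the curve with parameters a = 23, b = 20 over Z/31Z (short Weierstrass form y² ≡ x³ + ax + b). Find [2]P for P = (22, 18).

(26, 11)

tangent at (22, 18): λ = (3·22² + 23)/(2·18) ≡ 18/5. 5⁻¹ ≡ 25 (mod 31), so λ ≡ 18·25 ≡ 16.
  x = λ² - 22 - 22 = 256 - 44 ≡ 26; y = λ·(22 - 26) - 18 ≡ 11. → (26, 11)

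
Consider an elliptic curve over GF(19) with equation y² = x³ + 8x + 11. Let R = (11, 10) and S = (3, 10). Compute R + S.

(5, 9)

(11, 10) + (3, 10). λ = (10 - 10)/(3 - 11) ≡ 0/11 mod 19. 11⁻¹ ≡ 7 (mod 19), so λ ≡ 0.
  x = λ² - 11 - 3 = 0 - 14 ≡ 5; y = λ·(11 - 5) - 10 ≡ 9. → (5, 9)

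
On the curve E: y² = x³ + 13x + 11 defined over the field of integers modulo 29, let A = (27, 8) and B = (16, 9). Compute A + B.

(21, 2)

(27, 8) + (16, 9). λ = (9 - 8)/(16 - 27) ≡ 1/18 mod 29. 18⁻¹ ≡ 21 (mod 29) since 18·21 = 378 ≡ 1, so λ ≡ 21.
  x = λ² - 27 - 16 = 441 - 43 ≡ 21; y = λ·(27 - 21) - 8 ≡ 2. → (21, 2)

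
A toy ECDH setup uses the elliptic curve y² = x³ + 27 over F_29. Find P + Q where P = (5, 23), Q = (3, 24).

(5, 23) + (3, 24). λ = (24 - 23)/(3 - 5) ≡ 1/27 mod 29. 27⁻¹ ≡ 14 (mod 29), so λ ≡ 14.
  x = λ² - 5 - 3 = 196 - 8 ≡ 14; y = λ·(5 - 14) - 23 ≡ 25. → (14, 25)

(14, 25)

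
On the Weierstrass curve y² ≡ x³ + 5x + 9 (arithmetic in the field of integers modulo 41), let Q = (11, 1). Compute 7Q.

O

Repeated addition: build up to 7Q.
2Q: tangent at (11, 1): λ = (3·11² + 5)/(2·1) ≡ 40/2. 2⁻¹ ≡ 21 (mod 41), so λ ≡ 40·21 ≡ 20.
  x = λ² - 11 - 11 = 400 - 22 ≡ 9; y = λ·(11 - 9) - 1 ≡ 39. → (9, 39)
3Q: (9, 39) + (11, 1). λ = (1 - 39)/(11 - 9) ≡ 3/2 mod 41. 2⁻¹ ≡ 21 (mod 41), so λ ≡ 22.
  x = λ² - 9 - 11 = 484 - 20 ≡ 13; y = λ·(9 - 13) - 39 ≡ 37. → (13, 37)
4Q: (13, 37) + (11, 1). λ = (1 - 37)/(11 - 13) ≡ 5/39 mod 41. 39⁻¹ ≡ 20 (mod 41), so λ ≡ 18.
  x = λ² - 13 - 11 = 324 - 24 ≡ 13; y = λ·(13 - 13) - 37 ≡ 4. → (13, 4)
5Q: (13, 4) + (11, 1). λ = (1 - 4)/(11 - 13) ≡ 38/39 mod 41. 39⁻¹ ≡ 20 (mod 41), so λ ≡ 22.
  x = λ² - 13 - 11 = 484 - 24 ≡ 9; y = λ·(13 - 9) - 4 ≡ 2. → (9, 2)
6Q: (9, 2) + (11, 1). λ = (1 - 2)/(11 - 9) ≡ 40/2 mod 41. 2⁻¹ ≡ 21 (mod 41), so λ ≡ 20.
  x = λ² - 9 - 11 = 400 - 20 ≡ 11; y = λ·(9 - 11) - 2 ≡ 40. → (11, 40)
7Q: (11, 40) + (11, 1): same x and y₁ ≡ -y₂, so the sum is 𝒪.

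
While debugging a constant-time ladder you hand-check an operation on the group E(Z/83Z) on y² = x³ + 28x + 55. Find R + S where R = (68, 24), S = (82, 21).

(68, 24) + (82, 21). λ = (21 - 24)/(82 - 68) ≡ 80/14 mod 83. 14⁻¹ ≡ 6 (mod 83), so λ ≡ 65.
  x = λ² - 68 - 82 = 4225 - 150 ≡ 8; y = λ·(68 - 8) - 24 ≡ 58. → (8, 58)

(8, 58)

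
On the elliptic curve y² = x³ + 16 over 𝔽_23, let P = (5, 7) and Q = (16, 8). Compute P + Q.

(5, 7) + (16, 8). λ = (8 - 7)/(16 - 5) ≡ 1/11 mod 23. 11⁻¹ ≡ 21 (mod 23), so λ ≡ 21.
  x = λ² - 5 - 16 = 441 - 21 ≡ 6; y = λ·(5 - 6) - 7 ≡ 18. → (6, 18)

(6, 18)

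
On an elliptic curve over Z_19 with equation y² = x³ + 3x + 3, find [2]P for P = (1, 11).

tangent at (1, 11): λ = (3·1² + 3)/(2·11) ≡ 6/3. 3⁻¹ ≡ 13 (mod 19), so λ ≡ 6·13 ≡ 2.
  x = λ² - 1 - 1 = 4 - 2 ≡ 2; y = λ·(1 - 2) - 11 ≡ 6. → (2, 6)

(2, 6)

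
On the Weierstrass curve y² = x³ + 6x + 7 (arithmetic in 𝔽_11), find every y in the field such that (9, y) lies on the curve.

3, 8

x³ + 6x + 7 = 790 ≡ 9 (mod 11).
Square roots of 9 mod 11: 3 and 8 (since 3² = 9 ≡ 9).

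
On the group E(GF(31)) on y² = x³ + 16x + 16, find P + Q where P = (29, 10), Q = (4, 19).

(29, 10) + (4, 19). λ = (19 - 10)/(4 - 29) ≡ 9/6 mod 31. 6⁻¹ ≡ 26 (mod 31), so λ ≡ 17.
  x = λ² - 29 - 4 = 289 - 33 ≡ 8; y = λ·(29 - 8) - 10 ≡ 6. → (8, 6)

(8, 6)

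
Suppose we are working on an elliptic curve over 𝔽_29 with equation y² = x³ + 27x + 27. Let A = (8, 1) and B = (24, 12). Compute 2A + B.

(24, 17)

First 2A:
Repeated addition: build up to 2A.
2A: tangent at (8, 1): λ = (3·8² + 27)/(2·1) ≡ 16/2. 2⁻¹ ≡ 15 (mod 29) since 2·15 = 30 ≡ 1, so λ ≡ 16·15 ≡ 8.
  x = λ² - 8 - 8 = 64 - 16 ≡ 19; y = λ·(8 - 19) - 1 ≡ 27. → (19, 27)
2A = (19, 27).
Finally 2A + B:
(19, 27) + (24, 12). λ = (12 - 27)/(24 - 19) ≡ 14/5 mod 29. 5⁻¹ ≡ 6 (mod 29), so λ ≡ 26.
  x = λ² - 19 - 24 = 676 - 43 ≡ 24; y = λ·(19 - 24) - 27 ≡ 17. → (24, 17)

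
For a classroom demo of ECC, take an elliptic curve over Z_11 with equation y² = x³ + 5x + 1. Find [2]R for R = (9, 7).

tangent at (9, 7): λ = (3·9² + 5)/(2·7) ≡ 6/3. 3⁻¹ ≡ 4 (mod 11) since 3·4 = 12 ≡ 1, so λ ≡ 6·4 ≡ 2.
  x = λ² - 9 - 9 = 4 - 18 ≡ 8; y = λ·(9 - 8) - 7 ≡ 6. → (8, 6)

(8, 6)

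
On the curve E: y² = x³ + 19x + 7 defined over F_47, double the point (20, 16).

(39, 46)

tangent at (20, 16): λ = (3·20² + 19)/(2·16) ≡ 44/32. 32⁻¹ ≡ 25 (mod 47) since 32·25 = 800 ≡ 1, so λ ≡ 44·25 ≡ 19.
  x = λ² - 20 - 20 = 361 - 40 ≡ 39; y = λ·(20 - 39) - 16 ≡ 46. → (39, 46)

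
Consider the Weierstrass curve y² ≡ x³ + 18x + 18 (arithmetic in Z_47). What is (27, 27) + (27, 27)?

tangent at (27, 27): λ = (3·27² + 18)/(2·27) ≡ 43/7. 7⁻¹ ≡ 27 (mod 47), so λ ≡ 43·27 ≡ 33.
  x = λ² - 27 - 27 = 1089 - 54 ≡ 1; y = λ·(27 - 1) - 27 ≡ 32. → (1, 32)

(1, 32)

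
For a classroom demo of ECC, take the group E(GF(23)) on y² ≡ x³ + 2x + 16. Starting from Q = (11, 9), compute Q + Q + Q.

(19, 6)

Repeated addition: build up to 3Q.
2Q: tangent at (11, 9): λ = (3·11² + 2)/(2·9) ≡ 20/18. 18⁻¹ ≡ 9 (mod 23), so λ ≡ 20·9 ≡ 19.
  x = λ² - 11 - 11 = 361 - 22 ≡ 17; y = λ·(11 - 17) - 9 ≡ 15. → (17, 15)
3Q: (17, 15) + (11, 9). λ = (9 - 15)/(11 - 17) ≡ 17/17 mod 23. 17⁻¹ ≡ 19 (mod 23) since 17·19 = 323 ≡ 1, so λ ≡ 1.
  x = λ² - 17 - 11 = 1 - 28 ≡ 19; y = λ·(17 - 19) - 15 ≡ 6. → (19, 6)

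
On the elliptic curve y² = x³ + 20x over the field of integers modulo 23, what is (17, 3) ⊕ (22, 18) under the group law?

(16, 0)

(17, 3) + (22, 18). λ = (18 - 3)/(22 - 17) ≡ 15/5 mod 23. 5⁻¹ ≡ 14 (mod 23), so λ ≡ 3.
  x = λ² - 17 - 22 = 9 - 39 ≡ 16; y = λ·(17 - 16) - 3 ≡ 0. → (16, 0)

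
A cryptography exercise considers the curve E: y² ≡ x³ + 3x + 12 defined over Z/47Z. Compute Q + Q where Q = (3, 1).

(31, 2)

tangent at (3, 1): λ = (3·3² + 3)/(2·1) ≡ 30/2. 2⁻¹ ≡ 24 (mod 47) since 2·24 = 48 ≡ 1, so λ ≡ 30·24 ≡ 15.
  x = λ² - 3 - 3 = 225 - 6 ≡ 31; y = λ·(3 - 31) - 1 ≡ 2. → (31, 2)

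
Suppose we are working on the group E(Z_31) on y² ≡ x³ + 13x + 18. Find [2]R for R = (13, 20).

(19, 26)

tangent at (13, 20): λ = (3·13² + 13)/(2·20) ≡ 24/9. 9⁻¹ ≡ 7 (mod 31), so λ ≡ 24·7 ≡ 13.
  x = λ² - 13 - 13 = 169 - 26 ≡ 19; y = λ·(13 - 19) - 20 ≡ 26. → (19, 26)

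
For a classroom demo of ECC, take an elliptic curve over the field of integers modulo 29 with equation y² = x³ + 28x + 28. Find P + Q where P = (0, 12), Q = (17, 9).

(0, 12) + (17, 9). λ = (9 - 12)/(17 - 0) ≡ 26/17 mod 29. 17⁻¹ ≡ 12 (mod 29) since 17·12 = 204 ≡ 1, so λ ≡ 22.
  x = λ² - 0 - 17 = 484 - 17 ≡ 3; y = λ·(0 - 3) - 12 ≡ 9. → (3, 9)

(3, 9)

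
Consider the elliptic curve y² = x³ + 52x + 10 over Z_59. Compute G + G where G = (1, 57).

(58, 4)

tangent at (1, 57): λ = (3·1² + 52)/(2·57) ≡ 55/55. 55⁻¹ ≡ 44 (mod 59), so λ ≡ 55·44 ≡ 1.
  x = λ² - 1 - 1 = 1 - 2 ≡ 58; y = λ·(1 - 58) - 57 ≡ 4. → (58, 4)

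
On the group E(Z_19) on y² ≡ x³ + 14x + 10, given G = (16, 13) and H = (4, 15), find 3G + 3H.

(16, 13)

First 3G:
Repeated addition: build up to 3G.
2G: tangent at (16, 13): λ = (3·16² + 14)/(2·13) ≡ 3/7. 7⁻¹ ≡ 11 (mod 19), so λ ≡ 3·11 ≡ 14.
  x = λ² - 16 - 16 = 196 - 32 ≡ 12; y = λ·(16 - 12) - 13 ≡ 5. → (12, 5)
3G: (12, 5) + (16, 13). λ = (13 - 5)/(16 - 12) ≡ 8/4 mod 19. 4⁻¹ ≡ 5 (mod 19) since 4·5 = 20 ≡ 1, so λ ≡ 2.
  x = λ² - 12 - 16 = 4 - 28 ≡ 14; y = λ·(12 - 14) - 5 ≡ 10. → (14, 10)
3G = (14, 10).
Next 3H:
Repeated addition: build up to 3H.
2H: tangent at (4, 15): λ = (3·4² + 14)/(2·15) ≡ 5/11. 11⁻¹ ≡ 7 (mod 19), so λ ≡ 5·7 ≡ 16.
  x = λ² - 4 - 4 = 256 - 8 ≡ 1; y = λ·(4 - 1) - 15 ≡ 14. → (1, 14)
3H: (1, 14) + (4, 15). λ = (15 - 14)/(4 - 1) ≡ 1/3 mod 19. 3⁻¹ ≡ 13 (mod 19) since 3·13 = 39 ≡ 1, so λ ≡ 13.
  x = λ² - 1 - 4 = 169 - 5 ≡ 12; y = λ·(1 - 12) - 14 ≡ 14. → (12, 14)
3H = (12, 14).
Finally 3G + 3H:
(14, 10) + (12, 14). λ = (14 - 10)/(12 - 14) ≡ 4/17 mod 19. 17⁻¹ ≡ 9 (mod 19), so λ ≡ 17.
  x = λ² - 14 - 12 = 289 - 26 ≡ 16; y = λ·(14 - 16) - 10 ≡ 13. → (16, 13)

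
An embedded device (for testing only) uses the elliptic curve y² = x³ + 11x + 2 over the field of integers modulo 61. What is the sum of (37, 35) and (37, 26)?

The two points share x = 37 and their y-coordinates satisfy 35 + 26 ≡ 0 (mod 61), so they are inverses. Their sum is O.

O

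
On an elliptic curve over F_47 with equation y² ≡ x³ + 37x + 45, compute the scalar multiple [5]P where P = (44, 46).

Double-and-add on 5 = (101)₂. Start with P = (44, 46) for the leading 1-bit.
double: tangent at (44, 46): λ = (3·44² + 37)/(2·46) ≡ 17/45. 45⁻¹ ≡ 23 (mod 47), so λ ≡ 17·23 ≡ 15.
  x = λ² - 44 - 44 = 225 - 88 ≡ 43; y = λ·(44 - 43) - 46 ≡ 16. → (43, 16)
double: tangent at (43, 16): λ = (3·43² + 37)/(2·16) ≡ 38/32. 32⁻¹ ≡ 25 (mod 47), so λ ≡ 38·25 ≡ 10.
  x = λ² - 43 - 43 = 100 - 86 ≡ 14; y = λ·(43 - 14) - 16 ≡ 39. → (14, 39)
add P: (14, 39) + (44, 46). λ = (46 - 39)/(44 - 14) ≡ 7/30 mod 47. 30⁻¹ ≡ 11 (mod 47) since 30·11 = 330 ≡ 1, so λ ≡ 30.
  x = λ² - 14 - 44 = 900 - 58 ≡ 43; y = λ·(14 - 43) - 39 ≡ 31. → (43, 31)

(43, 31)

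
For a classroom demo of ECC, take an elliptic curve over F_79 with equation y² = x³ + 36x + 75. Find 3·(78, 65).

Write P = (78, 65).
Repeated addition: build up to 3P.
2P: tangent at (78, 65): λ = (3·78² + 36)/(2·65) ≡ 39/51. 51⁻¹ ≡ 31 (mod 79) since 51·31 = 1581 ≡ 1, so λ ≡ 39·31 ≡ 24.
  x = λ² - 78 - 78 = 576 - 156 ≡ 25; y = λ·(78 - 25) - 65 ≡ 22. → (25, 22)
3P: (25, 22) + (78, 65). λ = (65 - 22)/(78 - 25) ≡ 43/53 mod 79. 53⁻¹ ≡ 3 (mod 79), so λ ≡ 50.
  x = λ² - 25 - 78 = 2500 - 103 ≡ 27; y = λ·(25 - 27) - 22 ≡ 36. → (27, 36)

(27, 36)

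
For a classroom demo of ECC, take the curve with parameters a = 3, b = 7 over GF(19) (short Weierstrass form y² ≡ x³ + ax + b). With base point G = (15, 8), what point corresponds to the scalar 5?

Double-and-add on 5 = (101)₂. Start with G = (15, 8) for the leading 1-bit.
double: tangent at (15, 8): λ = (3·15² + 3)/(2·8) ≡ 13/16. 16⁻¹ ≡ 6 (mod 19), so λ ≡ 13·6 ≡ 2.
  x = λ² - 15 - 15 = 4 - 30 ≡ 12; y = λ·(15 - 12) - 8 ≡ 17. → (12, 17)
double: tangent at (12, 17): λ = (3·12² + 3)/(2·17) ≡ 17/15. 15⁻¹ ≡ 14 (mod 19), so λ ≡ 17·14 ≡ 10.
  x = λ² - 12 - 12 = 100 - 24 ≡ 0; y = λ·(12 - 0) - 17 ≡ 8. → (0, 8)
add G: (0, 8) + (15, 8). λ = (8 - 8)/(15 - 0) ≡ 0/15 mod 19. 15⁻¹ ≡ 14 (mod 19), so λ ≡ 0.
  x = λ² - 0 - 15 = 0 - 15 ≡ 4; y = λ·(0 - 4) - 8 ≡ 11. → (4, 11)

(4, 11)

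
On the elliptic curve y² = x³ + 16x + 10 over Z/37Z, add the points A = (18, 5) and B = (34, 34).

(18, 5) + (34, 34). λ = (34 - 5)/(34 - 18) ≡ 29/16 mod 37. 16⁻¹ ≡ 7 (mod 37), so λ ≡ 18.
  x = λ² - 18 - 34 = 324 - 52 ≡ 13; y = λ·(18 - 13) - 5 ≡ 11. → (13, 11)

(13, 11)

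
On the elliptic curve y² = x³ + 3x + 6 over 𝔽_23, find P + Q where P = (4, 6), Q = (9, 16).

(4, 6) + (9, 16). λ = (16 - 6)/(9 - 4) ≡ 10/5 mod 23. 5⁻¹ ≡ 14 (mod 23), so λ ≡ 2.
  x = λ² - 4 - 9 = 4 - 13 ≡ 14; y = λ·(4 - 14) - 6 ≡ 20. → (14, 20)

(14, 20)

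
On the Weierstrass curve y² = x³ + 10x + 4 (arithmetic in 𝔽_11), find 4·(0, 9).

Write G = (0, 9).
Double-and-add on 4 = (100)₂. Start with G = (0, 9) for the leading 1-bit.
double: tangent at (0, 9): λ = (3·0² + 10)/(2·9) ≡ 10/7. 7⁻¹ ≡ 8 (mod 11), so λ ≡ 10·8 ≡ 3.
  x = λ² - 0 - 0 = 9 - 0 ≡ 9; y = λ·(0 - 9) - 9 ≡ 8. → (9, 8)
double: tangent at (9, 8): λ = (3·9² + 10)/(2·8) ≡ 0/5. 5⁻¹ ≡ 9 (mod 11), so λ ≡ 0·9 ≡ 0.
  x = λ² - 9 - 9 = 0 - 18 ≡ 4; y = λ·(9 - 4) - 8 ≡ 3. → (4, 3)

(4, 3)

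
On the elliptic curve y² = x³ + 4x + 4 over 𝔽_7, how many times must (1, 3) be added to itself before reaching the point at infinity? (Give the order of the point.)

5

2P: tangent at (1, 3): λ = (3·1² + 4)/(2·3) ≡ 0/6. 6⁻¹ ≡ 6 (mod 7) since 6·6 = 36 ≡ 1, so λ ≡ 0·6 ≡ 0.
  x = λ² - 1 - 1 = 0 - 2 ≡ 5; y = λ·(1 - 5) - 3 ≡ 4. → (5, 4)
3P: (5, 4) + (1, 3). λ = (3 - 4)/(1 - 5) ≡ 6/3 mod 7. 3⁻¹ ≡ 5 (mod 7) since 3·5 = 15 ≡ 1, so λ ≡ 2.
  x = λ² - 5 - 1 = 4 - 6 ≡ 5; y = λ·(5 - 5) - 4 ≡ 3. → (5, 3)
4P: (5, 3) + (1, 3). λ = (3 - 3)/(1 - 5) ≡ 0/3 mod 7. 3⁻¹ ≡ 5 (mod 7), so λ ≡ 0.
  x = λ² - 5 - 1 = 0 - 6 ≡ 1; y = λ·(5 - 1) - 3 ≡ 4. → (1, 4)
5P: (1, 4) + (1, 3): same x and y₁ ≡ -y₂, so the sum is the point at infinity.
5P = the point at infinity, so the order is 5.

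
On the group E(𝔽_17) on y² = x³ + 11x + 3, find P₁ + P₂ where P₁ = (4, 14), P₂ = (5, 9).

(16, 12)

(4, 14) + (5, 9). λ = (9 - 14)/(5 - 4) ≡ 12/1 mod 17. 1⁻¹ ≡ 1 (mod 17), so λ ≡ 12.
  x = λ² - 4 - 5 = 144 - 9 ≡ 16; y = λ·(4 - 16) - 14 ≡ 12. → (16, 12)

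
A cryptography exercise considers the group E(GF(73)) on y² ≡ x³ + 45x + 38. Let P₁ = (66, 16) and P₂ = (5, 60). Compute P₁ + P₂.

(56, 45)

(66, 16) + (5, 60). λ = (60 - 16)/(5 - 66) ≡ 44/12 mod 73. 12⁻¹ ≡ 67 (mod 73), so λ ≡ 28.
  x = λ² - 66 - 5 = 784 - 71 ≡ 56; y = λ·(66 - 56) - 16 ≡ 45. → (56, 45)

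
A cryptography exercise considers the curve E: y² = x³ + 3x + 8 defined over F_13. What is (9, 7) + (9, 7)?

tangent at (9, 7): λ = (3·9² + 3)/(2·7) ≡ 12/1. 1⁻¹ ≡ 1 (mod 13), so λ ≡ 12·1 ≡ 12.
  x = λ² - 9 - 9 = 144 - 18 ≡ 9; y = λ·(9 - 9) - 7 ≡ 6. → (9, 6)

(9, 6)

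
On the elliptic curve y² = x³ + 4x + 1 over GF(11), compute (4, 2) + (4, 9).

The two points share x = 4 and their y-coordinates satisfy 2 + 9 ≡ 0 (mod 11), so they are inverses. Their sum is ∞.

O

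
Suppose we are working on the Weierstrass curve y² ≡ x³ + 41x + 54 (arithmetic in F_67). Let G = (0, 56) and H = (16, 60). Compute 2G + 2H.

First 2G:
Repeated addition: build up to 2G.
2G: tangent at (0, 56): λ = (3·0² + 41)/(2·56) ≡ 41/45. 45⁻¹ ≡ 3 (mod 67) since 45·3 = 135 ≡ 1, so λ ≡ 41·3 ≡ 56.
  x = λ² - 0 - 0 = 3136 - 0 ≡ 54; y = λ·(0 - 54) - 56 ≡ 2. → (54, 2)
2G = (54, 2).
Next 2H:
Repeated addition: build up to 2H.
2H: tangent at (16, 60): λ = (3·16² + 41)/(2·60) ≡ 5/53. 53⁻¹ ≡ 43 (mod 67), so λ ≡ 5·43 ≡ 14.
  x = λ² - 16 - 16 = 196 - 32 ≡ 30; y = λ·(16 - 30) - 60 ≡ 12. → (30, 12)
2H = (30, 12).
Finally 2G + 2H:
(54, 2) + (30, 12). λ = (12 - 2)/(30 - 54) ≡ 10/43 mod 67. 43⁻¹ ≡ 53 (mod 67), so λ ≡ 61.
  x = λ² - 54 - 30 = 3721 - 84 ≡ 19; y = λ·(54 - 19) - 2 ≡ 56. → (19, 56)

(19, 56)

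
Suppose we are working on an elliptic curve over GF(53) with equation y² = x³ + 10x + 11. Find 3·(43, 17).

(0, 8)

Write G = (43, 17).
Repeated addition: build up to 3G.
2G: tangent at (43, 17): λ = (3·43² + 10)/(2·17) ≡ 45/34. 34⁻¹ ≡ 39 (mod 53) since 34·39 = 1326 ≡ 1, so λ ≡ 45·39 ≡ 6.
  x = λ² - 43 - 43 = 36 - 86 ≡ 3; y = λ·(43 - 3) - 17 ≡ 11. → (3, 11)
3G: (3, 11) + (43, 17). λ = (17 - 11)/(43 - 3) ≡ 6/40 mod 53. 40⁻¹ ≡ 4 (mod 53) since 40·4 = 160 ≡ 1, so λ ≡ 24.
  x = λ² - 3 - 43 = 576 - 46 ≡ 0; y = λ·(3 - 0) - 11 ≡ 8. → (0, 8)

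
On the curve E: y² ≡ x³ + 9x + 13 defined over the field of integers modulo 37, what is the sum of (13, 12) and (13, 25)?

O

The two points share x = 13 and their y-coordinates satisfy 12 + 25 ≡ 0 (mod 37), so they are inverses. Their sum is 𝒪.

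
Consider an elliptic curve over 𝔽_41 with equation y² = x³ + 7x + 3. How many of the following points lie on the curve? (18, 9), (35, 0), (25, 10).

1

(18, 9): 9² ≡ 40, rhs ≡ 16 → off.
(35, 0): 0² ≡ 0, rhs ≡ 32 → off.
(25, 10): 10² ≡ 18, rhs ≡ 18 → on.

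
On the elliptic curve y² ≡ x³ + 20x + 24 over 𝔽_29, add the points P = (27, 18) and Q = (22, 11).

(27, 18) + (22, 11). λ = (11 - 18)/(22 - 27) ≡ 22/24 mod 29. 24⁻¹ ≡ 23 (mod 29), so λ ≡ 13.
  x = λ² - 27 - 22 = 169 - 49 ≡ 4; y = λ·(27 - 4) - 18 ≡ 20. → (4, 20)

(4, 20)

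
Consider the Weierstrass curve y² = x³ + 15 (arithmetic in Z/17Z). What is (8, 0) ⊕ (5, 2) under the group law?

(12, 14)

(8, 0) + (5, 2). λ = (2 - 0)/(5 - 8) ≡ 2/14 mod 17. 14⁻¹ ≡ 11 (mod 17), so λ ≡ 5.
  x = λ² - 8 - 5 = 25 - 13 ≡ 12; y = λ·(8 - 12) - 0 ≡ 14. → (12, 14)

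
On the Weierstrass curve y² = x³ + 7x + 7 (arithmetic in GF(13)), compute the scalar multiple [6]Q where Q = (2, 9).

(7, 10)

Repeated addition: build up to 6Q.
2Q: tangent at (2, 9): λ = (3·2² + 7)/(2·9) ≡ 6/5. 5⁻¹ ≡ 8 (mod 13), so λ ≡ 6·8 ≡ 9.
  x = λ² - 2 - 2 = 81 - 4 ≡ 12; y = λ·(2 - 12) - 9 ≡ 5. → (12, 5)
3Q: (12, 5) + (2, 9). λ = (9 - 5)/(2 - 12) ≡ 4/3 mod 13. 3⁻¹ ≡ 9 (mod 13) since 3·9 = 27 ≡ 1, so λ ≡ 10.
  x = λ² - 12 - 2 = 100 - 14 ≡ 8; y = λ·(12 - 8) - 5 ≡ 9. → (8, 9)
4Q: (8, 9) + (2, 9). λ = (9 - 9)/(2 - 8) ≡ 0/7 mod 13. 7⁻¹ ≡ 2 (mod 13), so λ ≡ 0.
  x = λ² - 8 - 2 = 0 - 10 ≡ 3; y = λ·(8 - 3) - 9 ≡ 4. → (3, 4)
5Q: (3, 4) + (2, 9). λ = (9 - 4)/(2 - 3) ≡ 5/12 mod 13. 12⁻¹ ≡ 12 (mod 13) since 12·12 = 144 ≡ 1, so λ ≡ 8.
  x = λ² - 3 - 2 = 64 - 5 ≡ 7; y = λ·(3 - 7) - 4 ≡ 3. → (7, 3)
6Q: (7, 3) + (2, 9). λ = (9 - 3)/(2 - 7) ≡ 6/8 mod 13. 8⁻¹ ≡ 5 (mod 13) since 8·5 = 40 ≡ 1, so λ ≡ 4.
  x = λ² - 7 - 2 = 16 - 9 ≡ 7; y = λ·(7 - 7) - 3 ≡ 10. → (7, 10)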